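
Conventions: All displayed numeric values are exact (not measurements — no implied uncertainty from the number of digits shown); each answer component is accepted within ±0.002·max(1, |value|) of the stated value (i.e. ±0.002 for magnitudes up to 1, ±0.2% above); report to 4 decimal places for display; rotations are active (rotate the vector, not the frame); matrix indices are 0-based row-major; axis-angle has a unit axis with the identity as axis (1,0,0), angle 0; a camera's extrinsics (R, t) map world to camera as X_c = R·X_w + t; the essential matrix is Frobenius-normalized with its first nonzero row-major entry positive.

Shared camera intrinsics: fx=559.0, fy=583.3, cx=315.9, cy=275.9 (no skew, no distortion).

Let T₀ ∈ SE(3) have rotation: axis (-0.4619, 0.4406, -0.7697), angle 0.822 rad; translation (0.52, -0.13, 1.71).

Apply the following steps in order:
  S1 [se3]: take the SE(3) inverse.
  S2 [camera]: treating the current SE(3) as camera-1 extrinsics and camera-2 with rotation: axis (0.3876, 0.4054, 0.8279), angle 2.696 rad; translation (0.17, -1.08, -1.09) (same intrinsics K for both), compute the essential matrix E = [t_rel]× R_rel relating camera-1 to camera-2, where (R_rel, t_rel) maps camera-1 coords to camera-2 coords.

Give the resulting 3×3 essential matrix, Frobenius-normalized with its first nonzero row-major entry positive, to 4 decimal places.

matrix = [0.1008 0.0006 0.1493; 0.2753 -0.3226 -0.5599; 0.5702 -0.1623 0.3504]

after S1 (invert_se3): R=[0.7489 -0.6288 -0.2092; 0.4988 0.7428 -0.4466; 0.4362 0.2301 0.8699], t=(-0.1134, 0.6009, -1.6845)
after S2 (essential): [0.1008 0.0006 0.1493; 0.2753 -0.3226 -0.5599; 0.5702 -0.1623 0.3504]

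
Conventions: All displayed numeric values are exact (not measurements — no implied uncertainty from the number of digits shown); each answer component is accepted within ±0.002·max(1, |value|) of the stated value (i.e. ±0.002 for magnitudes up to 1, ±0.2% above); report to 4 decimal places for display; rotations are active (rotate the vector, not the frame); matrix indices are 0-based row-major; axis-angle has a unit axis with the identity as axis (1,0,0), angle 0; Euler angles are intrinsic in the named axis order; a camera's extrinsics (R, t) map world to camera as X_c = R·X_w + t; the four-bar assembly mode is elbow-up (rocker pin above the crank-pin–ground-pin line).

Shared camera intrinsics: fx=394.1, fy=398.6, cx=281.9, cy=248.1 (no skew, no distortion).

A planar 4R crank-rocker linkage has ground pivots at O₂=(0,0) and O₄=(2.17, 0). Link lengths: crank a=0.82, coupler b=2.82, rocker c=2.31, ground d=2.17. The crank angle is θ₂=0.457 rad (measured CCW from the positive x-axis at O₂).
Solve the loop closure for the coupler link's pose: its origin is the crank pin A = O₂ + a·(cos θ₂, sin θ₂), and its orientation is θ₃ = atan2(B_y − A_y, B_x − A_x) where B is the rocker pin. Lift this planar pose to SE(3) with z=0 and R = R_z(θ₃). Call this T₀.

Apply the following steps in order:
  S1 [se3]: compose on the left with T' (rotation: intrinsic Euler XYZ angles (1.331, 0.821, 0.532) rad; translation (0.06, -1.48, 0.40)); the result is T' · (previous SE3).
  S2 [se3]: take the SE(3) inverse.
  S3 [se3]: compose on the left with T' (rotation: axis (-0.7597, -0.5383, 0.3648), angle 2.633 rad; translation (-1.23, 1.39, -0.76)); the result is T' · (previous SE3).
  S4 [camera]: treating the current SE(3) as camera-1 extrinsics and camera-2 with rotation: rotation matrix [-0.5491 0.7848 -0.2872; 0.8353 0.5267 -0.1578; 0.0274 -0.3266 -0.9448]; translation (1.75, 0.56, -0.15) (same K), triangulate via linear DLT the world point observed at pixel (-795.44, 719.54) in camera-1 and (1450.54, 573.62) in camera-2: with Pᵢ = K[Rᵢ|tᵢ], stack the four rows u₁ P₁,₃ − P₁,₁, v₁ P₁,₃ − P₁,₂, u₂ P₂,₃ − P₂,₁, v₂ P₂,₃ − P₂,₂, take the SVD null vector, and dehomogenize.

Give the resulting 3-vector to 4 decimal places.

result = (0.0791, -0.6109, -0.4271)

source (fourbar_fk): coupler pose = R=[0.7584 -0.6518 0.0000; 0.6518 0.7584 0.0000; 0.0000 0.0000 1.0000], t=(0.7359, 0.3618, 0.0000)
after S1 (compose_se3): R=[0.2201 -0.6450 0.7318; 0.4543 -0.5961 -0.6620; 0.8632 0.4782 0.1619], t=(0.3671, -0.9970, 0.9872)
after S2 (invert_se3): R=[0.2201 0.4543 0.8632; -0.6450 -0.5961 0.4782; 0.7318 -0.6620 0.1619], t=(-0.4800, -0.8296, -1.0884)
after S3 (compose_se3): R=[-0.9056 0.2609 0.3343; 0.4224 0.6245 0.6570; -0.0374 0.7362 -0.6757], t=(-0.9675, 1.2090, 0.6548)
after S4 (triangulate): (0.0791, -0.6109, -0.4271)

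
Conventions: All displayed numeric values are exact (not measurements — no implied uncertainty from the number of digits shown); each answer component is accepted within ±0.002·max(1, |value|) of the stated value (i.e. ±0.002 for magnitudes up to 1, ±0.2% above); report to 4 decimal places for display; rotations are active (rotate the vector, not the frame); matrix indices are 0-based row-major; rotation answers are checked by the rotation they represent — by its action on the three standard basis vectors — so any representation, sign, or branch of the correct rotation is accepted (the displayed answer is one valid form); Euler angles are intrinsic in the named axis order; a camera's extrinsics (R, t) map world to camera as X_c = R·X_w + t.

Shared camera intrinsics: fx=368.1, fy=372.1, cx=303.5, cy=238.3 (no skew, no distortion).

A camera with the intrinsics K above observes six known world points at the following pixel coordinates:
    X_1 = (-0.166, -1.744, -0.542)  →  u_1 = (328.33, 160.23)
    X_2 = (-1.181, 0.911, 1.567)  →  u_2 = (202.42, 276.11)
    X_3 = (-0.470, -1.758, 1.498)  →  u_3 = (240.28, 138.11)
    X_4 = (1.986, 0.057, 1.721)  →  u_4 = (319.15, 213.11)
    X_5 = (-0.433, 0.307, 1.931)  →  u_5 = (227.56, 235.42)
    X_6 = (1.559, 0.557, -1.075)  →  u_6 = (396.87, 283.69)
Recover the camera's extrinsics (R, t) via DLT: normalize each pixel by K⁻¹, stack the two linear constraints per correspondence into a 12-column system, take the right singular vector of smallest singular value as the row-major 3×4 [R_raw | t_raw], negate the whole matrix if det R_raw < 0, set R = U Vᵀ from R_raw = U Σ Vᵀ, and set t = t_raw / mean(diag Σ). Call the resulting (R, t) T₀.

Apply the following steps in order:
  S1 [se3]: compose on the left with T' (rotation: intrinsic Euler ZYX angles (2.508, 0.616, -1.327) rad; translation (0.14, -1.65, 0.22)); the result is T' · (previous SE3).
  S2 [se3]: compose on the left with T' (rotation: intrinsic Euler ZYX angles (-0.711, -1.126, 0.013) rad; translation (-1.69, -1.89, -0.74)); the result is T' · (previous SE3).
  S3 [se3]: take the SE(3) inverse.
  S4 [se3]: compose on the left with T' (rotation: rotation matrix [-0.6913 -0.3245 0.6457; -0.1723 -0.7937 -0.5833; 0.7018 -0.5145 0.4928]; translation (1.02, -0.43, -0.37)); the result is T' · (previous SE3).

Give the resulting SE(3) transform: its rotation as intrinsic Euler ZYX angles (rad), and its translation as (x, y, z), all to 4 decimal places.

source (pnp_recover): camera pose = R=[0.7622 -0.0998 -0.6396; -0.1637 0.9262 -0.3396; 0.6264 0.3635 0.6896], t=(-0.0200, 0.2400, 6.6591)
after S1 (compose_se3): R=[-0.9822 0.1021 -0.1579; 0.0163 -0.7902 -0.6127; -0.1873 -0.6043 0.7744], t=(-4.3471, -6.4441, 1.3534)
after S2 (compose_se3): R=[-0.1800 -0.0569 -0.9820; 0.1798 -0.9834 0.0240; -0.9671 -0.1723 0.1872], t=(-8.1920, -4.8172, -4.1179)
after S3 (invert_se3): R=[-0.1800 0.1798 -0.9671; -0.0569 -0.9834 -0.1723; -0.9820 0.0240 0.1872], t=(-4.5908, -5.9123, -7.1582)
after S4 (compose_se3): R=[-0.4912 0.2103 0.8453; 0.6490 0.7356 0.1941; -0.5810 0.6439 -0.4978], t=(1.4899, 9.2295, -4.0774)

rotation (euler_zyx) = (2.2187, 0.6199, 2.2289), translation = (1.4899, 9.2295, -4.0774)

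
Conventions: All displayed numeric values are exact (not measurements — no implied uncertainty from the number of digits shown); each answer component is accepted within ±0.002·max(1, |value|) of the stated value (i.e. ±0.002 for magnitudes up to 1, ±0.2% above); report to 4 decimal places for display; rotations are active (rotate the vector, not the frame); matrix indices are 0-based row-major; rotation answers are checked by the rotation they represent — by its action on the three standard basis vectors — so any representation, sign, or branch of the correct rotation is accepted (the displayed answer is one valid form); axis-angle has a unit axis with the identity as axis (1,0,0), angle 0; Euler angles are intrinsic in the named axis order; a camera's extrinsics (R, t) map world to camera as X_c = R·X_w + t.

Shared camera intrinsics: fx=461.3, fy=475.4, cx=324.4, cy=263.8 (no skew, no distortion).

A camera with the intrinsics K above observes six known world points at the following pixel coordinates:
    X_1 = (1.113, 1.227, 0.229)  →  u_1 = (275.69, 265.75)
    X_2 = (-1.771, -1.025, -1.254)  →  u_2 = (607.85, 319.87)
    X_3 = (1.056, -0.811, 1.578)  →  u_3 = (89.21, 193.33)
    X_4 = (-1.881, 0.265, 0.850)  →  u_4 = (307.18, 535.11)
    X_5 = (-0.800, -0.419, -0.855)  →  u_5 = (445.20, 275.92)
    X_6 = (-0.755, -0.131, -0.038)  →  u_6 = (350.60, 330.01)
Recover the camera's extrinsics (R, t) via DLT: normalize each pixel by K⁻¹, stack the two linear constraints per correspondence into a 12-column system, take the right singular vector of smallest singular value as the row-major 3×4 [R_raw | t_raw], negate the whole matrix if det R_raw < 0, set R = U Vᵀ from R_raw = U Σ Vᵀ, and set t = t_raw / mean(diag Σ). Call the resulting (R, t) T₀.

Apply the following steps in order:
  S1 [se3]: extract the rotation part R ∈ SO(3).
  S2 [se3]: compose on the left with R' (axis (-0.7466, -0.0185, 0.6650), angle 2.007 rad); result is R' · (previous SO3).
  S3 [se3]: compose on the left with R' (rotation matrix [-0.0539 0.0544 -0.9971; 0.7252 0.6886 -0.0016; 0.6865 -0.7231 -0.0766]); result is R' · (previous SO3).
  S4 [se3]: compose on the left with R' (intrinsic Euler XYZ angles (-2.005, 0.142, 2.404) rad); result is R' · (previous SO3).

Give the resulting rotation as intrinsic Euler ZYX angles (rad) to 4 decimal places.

source (pnp_recover): camera pose = R=[-0.3874 0.0972 -0.9168; -0.7347 0.5681 0.3707; 0.5569 0.8172 -0.1487], t=(-0.1000, 0.0600, 4.3000)
after S1 (rot_of_se3): [-0.3874 0.0972 -0.9168; -0.7347 0.5681 0.3707; 0.5569 0.8172 -0.1487]
after S2 (compose_so3): [-0.1177 -0.8861 -0.4483; 0.4360 0.3595 -0.8250; 0.8922 -0.2926 0.3440]
after S3 (compose_so3): [-0.8595 0.3591 -0.3638; 0.2134 -0.3946 -0.8937; -0.4644 -0.8458 0.2625]
after S4 (compose_so3): [0.4219 -0.1201 0.8986; -0.1707 -0.9840 -0.0513; 0.8904 -0.1318 -0.4357]

rotation (euler_zyx) = (-0.3845, -1.0983, -2.8479)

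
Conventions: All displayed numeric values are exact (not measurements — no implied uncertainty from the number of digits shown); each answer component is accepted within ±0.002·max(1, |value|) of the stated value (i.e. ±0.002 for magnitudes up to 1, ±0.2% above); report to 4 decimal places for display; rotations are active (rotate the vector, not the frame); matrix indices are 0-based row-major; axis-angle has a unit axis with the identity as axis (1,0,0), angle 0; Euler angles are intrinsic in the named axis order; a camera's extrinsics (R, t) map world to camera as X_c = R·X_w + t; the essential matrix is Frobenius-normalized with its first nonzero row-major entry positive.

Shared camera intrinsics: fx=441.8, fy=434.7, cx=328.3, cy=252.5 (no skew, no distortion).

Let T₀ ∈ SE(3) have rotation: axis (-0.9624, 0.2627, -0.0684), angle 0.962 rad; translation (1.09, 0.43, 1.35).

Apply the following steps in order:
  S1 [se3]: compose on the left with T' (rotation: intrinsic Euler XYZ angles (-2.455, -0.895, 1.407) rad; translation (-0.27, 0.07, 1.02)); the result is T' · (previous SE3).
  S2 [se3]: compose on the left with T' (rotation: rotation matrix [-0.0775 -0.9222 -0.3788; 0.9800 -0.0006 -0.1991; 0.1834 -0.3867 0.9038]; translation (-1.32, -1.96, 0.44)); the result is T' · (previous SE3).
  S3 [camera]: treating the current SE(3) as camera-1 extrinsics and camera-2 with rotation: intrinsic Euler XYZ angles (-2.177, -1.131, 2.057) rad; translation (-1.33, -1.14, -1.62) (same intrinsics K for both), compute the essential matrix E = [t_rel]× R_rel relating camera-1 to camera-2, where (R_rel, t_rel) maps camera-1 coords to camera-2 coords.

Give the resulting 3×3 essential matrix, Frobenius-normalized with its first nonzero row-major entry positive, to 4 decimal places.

after S1 (compose_se3): R=[0.3464 0.2455 -0.9054; -0.6342 -0.6499 -0.4188; -0.6912 0.7193 -0.0694], t=(-1.4775, -0.4026, -0.2105)
after S2 (compose_se3): R=[0.8199 0.3078 0.4827; 0.4774 0.0977 -0.8732; -0.3160 0.9464 -0.0668], t=(-0.7545, -3.3657, 0.1344)
after S3 (essential): [0.0100 0.2447 0.6607; -0.2102 0.1830 -0.0063; 0.5036 -0.3834 0.1587]

matrix = [0.0100 0.2447 0.6607; -0.2102 0.1830 -0.0063; 0.5036 -0.3834 0.1587]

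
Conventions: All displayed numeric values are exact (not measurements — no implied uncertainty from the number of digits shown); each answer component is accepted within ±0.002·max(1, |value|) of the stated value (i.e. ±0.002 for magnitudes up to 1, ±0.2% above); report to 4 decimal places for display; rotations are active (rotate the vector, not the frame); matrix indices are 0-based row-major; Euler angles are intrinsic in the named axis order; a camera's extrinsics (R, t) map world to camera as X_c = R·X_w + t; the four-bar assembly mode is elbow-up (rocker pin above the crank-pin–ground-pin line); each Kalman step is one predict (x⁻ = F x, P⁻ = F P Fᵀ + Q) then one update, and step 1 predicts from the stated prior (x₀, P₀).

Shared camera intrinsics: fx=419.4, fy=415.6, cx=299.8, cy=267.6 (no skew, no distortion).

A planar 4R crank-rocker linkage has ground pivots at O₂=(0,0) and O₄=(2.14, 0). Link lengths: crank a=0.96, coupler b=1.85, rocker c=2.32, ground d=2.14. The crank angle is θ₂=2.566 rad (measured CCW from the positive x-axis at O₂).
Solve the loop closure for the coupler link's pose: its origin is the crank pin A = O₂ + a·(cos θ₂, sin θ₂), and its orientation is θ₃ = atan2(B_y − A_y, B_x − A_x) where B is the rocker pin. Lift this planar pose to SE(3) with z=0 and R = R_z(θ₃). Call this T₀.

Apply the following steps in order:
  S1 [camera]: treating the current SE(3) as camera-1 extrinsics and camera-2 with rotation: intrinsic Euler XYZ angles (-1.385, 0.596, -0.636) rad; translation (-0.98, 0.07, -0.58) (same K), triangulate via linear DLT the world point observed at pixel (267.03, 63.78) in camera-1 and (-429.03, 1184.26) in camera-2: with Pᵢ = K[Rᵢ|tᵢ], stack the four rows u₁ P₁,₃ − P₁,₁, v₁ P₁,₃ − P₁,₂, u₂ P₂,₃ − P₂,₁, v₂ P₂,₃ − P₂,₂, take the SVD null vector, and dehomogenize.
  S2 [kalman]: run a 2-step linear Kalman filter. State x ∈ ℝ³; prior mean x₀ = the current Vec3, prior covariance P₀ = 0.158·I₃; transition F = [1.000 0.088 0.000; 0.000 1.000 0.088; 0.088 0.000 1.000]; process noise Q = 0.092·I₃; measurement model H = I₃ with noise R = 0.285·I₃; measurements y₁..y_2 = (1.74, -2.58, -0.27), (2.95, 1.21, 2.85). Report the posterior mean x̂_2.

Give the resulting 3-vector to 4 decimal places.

source (fourbar_fk): coupler pose = R=[0.7571 -0.6532 0.0000; 0.6532 0.7571 0.0000; 0.0000 0.0000 1.0000], t=(-0.8053, 0.5226, 0.0000)
after S1 (triangulate): (-0.1806, -1.3006, 1.1830)
after S2 (kf_track): (1.6491, -0.3832, 1.6643)

result = (1.6491, -0.3832, 1.6643)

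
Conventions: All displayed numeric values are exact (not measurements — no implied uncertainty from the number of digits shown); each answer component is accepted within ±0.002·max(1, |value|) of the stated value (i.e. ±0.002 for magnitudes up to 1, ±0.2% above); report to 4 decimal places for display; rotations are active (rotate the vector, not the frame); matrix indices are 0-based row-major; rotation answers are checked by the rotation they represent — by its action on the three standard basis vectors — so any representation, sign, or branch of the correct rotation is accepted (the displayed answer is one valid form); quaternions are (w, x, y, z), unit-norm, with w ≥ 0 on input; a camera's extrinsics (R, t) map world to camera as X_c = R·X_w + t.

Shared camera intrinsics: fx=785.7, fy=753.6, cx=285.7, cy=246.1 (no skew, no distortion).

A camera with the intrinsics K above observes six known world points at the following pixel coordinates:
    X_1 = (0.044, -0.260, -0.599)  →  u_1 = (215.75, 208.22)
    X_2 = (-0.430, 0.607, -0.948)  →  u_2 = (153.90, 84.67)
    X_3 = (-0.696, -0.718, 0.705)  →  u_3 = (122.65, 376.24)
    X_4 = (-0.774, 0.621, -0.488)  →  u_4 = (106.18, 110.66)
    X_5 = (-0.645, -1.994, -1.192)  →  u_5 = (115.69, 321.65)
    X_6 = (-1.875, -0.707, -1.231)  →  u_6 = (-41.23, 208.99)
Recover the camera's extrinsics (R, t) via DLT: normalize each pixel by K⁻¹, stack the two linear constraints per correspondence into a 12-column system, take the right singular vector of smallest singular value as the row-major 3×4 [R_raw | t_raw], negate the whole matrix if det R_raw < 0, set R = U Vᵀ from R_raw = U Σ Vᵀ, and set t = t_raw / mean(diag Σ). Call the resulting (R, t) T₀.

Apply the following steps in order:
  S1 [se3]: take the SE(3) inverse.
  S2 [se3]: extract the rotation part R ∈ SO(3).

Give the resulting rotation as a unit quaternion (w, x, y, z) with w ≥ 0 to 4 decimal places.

rotation (quat) = (0.3190, 0.9392, 0.0352, 0.1217)

source (pnp_recover): camera pose = R=[0.9679 0.1437 0.2062; -0.0116 -0.7940 0.6079; 0.2511 -0.5907 -0.7668], t=(-0.4100, -0.1400, 5.3098)
after S1 (invert_se3): R=[0.9679 -0.0116 0.2511; 0.1437 -0.7940 -0.5907; 0.2062 0.6079 -0.7668], t=(-0.9379, 3.0845, 4.2412)
after S2 (rot_of_se3): [0.9679 -0.0116 0.2511; 0.1437 -0.7940 -0.5907; 0.2062 0.6079 -0.7668]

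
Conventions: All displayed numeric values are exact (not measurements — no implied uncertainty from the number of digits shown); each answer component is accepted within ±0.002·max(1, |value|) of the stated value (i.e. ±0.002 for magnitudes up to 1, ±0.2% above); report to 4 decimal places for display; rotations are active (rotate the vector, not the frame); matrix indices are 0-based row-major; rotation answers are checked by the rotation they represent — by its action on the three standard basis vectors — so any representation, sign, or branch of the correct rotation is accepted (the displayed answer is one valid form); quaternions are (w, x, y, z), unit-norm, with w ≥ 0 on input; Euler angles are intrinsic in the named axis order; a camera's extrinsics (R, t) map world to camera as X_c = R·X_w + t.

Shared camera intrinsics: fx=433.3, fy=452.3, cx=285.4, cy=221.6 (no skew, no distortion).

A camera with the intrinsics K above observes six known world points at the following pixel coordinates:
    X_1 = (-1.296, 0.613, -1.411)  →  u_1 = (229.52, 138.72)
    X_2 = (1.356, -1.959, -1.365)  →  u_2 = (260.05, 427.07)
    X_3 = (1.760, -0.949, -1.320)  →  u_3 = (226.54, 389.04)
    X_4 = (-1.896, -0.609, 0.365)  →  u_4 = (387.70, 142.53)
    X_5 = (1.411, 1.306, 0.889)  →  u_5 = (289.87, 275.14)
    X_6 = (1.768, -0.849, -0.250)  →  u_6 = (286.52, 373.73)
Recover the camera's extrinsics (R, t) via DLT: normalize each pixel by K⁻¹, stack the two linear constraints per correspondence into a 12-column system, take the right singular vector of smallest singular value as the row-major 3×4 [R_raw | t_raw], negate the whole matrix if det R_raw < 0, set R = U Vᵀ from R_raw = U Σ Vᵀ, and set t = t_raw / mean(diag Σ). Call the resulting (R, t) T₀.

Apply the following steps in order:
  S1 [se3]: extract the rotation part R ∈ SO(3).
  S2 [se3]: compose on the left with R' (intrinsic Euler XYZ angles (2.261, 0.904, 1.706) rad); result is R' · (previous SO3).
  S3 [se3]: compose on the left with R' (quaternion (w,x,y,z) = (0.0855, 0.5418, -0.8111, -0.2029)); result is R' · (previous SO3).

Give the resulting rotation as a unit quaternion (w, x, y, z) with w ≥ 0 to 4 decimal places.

rotation (quat) = (0.2246, 0.9153, -0.1448, 0.3014)

source (pnp_recover): camera pose = R=[-0.2711 -0.4577 0.8468; 0.8924 -0.4492 0.0429; 0.3607 0.7673 0.5302], t=(0.3200, 0.3501, 6.9801)
after S1 (rot_of_se3): [-0.2711 -0.4577 0.8468; 0.8924 -0.4492 0.0429; 0.3607 0.7673 0.5302]
after S2 (compose_so3): [-0.2408 0.9164 0.3198; -0.4381 0.1914 -0.8783; -0.8661 -0.3516 0.3554]
after S3 (compose_so3): [0.7764 -0.4004 0.4868; -0.1296 -0.8572 -0.4984; 0.6168 0.3239 -0.7174]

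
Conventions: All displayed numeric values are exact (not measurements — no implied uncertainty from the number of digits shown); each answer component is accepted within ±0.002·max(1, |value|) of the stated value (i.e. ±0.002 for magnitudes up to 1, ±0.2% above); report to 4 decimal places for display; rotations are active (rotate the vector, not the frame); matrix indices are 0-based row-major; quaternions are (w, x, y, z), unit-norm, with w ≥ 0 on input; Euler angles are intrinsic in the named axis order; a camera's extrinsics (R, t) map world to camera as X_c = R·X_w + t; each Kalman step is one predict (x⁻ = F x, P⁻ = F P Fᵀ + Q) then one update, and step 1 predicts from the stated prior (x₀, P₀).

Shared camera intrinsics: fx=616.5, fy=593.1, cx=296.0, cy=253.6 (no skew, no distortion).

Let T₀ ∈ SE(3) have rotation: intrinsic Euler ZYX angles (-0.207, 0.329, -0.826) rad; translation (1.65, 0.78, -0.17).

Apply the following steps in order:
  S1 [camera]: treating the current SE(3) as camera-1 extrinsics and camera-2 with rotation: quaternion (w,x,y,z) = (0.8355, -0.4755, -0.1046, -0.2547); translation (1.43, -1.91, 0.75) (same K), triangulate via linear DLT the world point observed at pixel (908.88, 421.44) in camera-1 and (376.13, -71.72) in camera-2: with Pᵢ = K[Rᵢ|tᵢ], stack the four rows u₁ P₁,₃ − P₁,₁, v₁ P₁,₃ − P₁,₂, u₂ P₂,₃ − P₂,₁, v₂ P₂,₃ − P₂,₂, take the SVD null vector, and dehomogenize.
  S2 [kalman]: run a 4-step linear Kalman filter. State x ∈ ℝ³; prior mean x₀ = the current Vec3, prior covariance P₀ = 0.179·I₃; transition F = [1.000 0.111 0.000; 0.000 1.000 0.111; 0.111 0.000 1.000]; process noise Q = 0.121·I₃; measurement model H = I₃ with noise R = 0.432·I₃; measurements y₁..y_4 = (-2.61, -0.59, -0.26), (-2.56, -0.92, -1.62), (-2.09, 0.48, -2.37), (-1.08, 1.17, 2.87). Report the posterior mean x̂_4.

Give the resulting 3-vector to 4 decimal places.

result = (-1.5746, 0.2171, 0.3371)

after S1 (triangulate): (-0.3771, -1.6604, 1.3032)
after S2 (kf_track): (-1.5746, 0.2171, 0.3371)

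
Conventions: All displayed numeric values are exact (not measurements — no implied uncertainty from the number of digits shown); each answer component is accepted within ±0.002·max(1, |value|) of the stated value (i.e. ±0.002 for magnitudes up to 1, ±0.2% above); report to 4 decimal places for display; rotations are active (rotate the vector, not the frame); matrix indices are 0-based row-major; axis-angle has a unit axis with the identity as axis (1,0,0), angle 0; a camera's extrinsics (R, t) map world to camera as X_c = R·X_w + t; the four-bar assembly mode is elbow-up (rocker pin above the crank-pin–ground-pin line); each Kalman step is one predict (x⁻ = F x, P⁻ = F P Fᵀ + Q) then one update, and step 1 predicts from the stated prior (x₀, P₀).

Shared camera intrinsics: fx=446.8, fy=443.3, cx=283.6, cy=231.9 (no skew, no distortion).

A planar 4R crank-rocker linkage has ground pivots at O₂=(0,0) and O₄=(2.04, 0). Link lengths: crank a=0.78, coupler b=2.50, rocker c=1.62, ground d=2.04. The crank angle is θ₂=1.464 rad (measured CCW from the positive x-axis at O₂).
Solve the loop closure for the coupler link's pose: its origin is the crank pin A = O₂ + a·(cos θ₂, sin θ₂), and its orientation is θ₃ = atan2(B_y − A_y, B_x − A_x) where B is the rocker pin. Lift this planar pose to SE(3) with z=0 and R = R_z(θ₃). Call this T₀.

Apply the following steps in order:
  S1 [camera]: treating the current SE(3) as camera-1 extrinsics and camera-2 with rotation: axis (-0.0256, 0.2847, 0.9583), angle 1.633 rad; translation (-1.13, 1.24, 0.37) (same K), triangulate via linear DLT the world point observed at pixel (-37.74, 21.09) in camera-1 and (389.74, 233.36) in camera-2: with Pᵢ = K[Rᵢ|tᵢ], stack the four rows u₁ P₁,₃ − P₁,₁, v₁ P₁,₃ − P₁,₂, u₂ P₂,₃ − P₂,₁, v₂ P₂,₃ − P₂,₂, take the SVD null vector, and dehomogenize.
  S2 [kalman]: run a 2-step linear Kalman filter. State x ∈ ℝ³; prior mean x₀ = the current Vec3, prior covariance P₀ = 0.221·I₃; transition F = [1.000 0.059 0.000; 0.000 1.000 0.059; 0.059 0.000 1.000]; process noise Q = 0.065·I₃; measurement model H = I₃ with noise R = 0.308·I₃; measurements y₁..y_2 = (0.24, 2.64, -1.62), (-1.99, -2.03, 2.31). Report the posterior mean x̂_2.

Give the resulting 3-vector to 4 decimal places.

result = (-1.3298, -0.3799, 0.9838)

source (fourbar_fk): coupler pose = R=[0.9487 -0.3162 0.0000; 0.3162 0.9487 0.0000; 0.0000 0.0000 1.0000], t=(0.0831, 0.7756, 0.0000)
after S1 (triangulate): (-1.8989, -1.1327, 1.8914)
after S2 (kf_track): (-1.3298, -0.3799, 0.9838)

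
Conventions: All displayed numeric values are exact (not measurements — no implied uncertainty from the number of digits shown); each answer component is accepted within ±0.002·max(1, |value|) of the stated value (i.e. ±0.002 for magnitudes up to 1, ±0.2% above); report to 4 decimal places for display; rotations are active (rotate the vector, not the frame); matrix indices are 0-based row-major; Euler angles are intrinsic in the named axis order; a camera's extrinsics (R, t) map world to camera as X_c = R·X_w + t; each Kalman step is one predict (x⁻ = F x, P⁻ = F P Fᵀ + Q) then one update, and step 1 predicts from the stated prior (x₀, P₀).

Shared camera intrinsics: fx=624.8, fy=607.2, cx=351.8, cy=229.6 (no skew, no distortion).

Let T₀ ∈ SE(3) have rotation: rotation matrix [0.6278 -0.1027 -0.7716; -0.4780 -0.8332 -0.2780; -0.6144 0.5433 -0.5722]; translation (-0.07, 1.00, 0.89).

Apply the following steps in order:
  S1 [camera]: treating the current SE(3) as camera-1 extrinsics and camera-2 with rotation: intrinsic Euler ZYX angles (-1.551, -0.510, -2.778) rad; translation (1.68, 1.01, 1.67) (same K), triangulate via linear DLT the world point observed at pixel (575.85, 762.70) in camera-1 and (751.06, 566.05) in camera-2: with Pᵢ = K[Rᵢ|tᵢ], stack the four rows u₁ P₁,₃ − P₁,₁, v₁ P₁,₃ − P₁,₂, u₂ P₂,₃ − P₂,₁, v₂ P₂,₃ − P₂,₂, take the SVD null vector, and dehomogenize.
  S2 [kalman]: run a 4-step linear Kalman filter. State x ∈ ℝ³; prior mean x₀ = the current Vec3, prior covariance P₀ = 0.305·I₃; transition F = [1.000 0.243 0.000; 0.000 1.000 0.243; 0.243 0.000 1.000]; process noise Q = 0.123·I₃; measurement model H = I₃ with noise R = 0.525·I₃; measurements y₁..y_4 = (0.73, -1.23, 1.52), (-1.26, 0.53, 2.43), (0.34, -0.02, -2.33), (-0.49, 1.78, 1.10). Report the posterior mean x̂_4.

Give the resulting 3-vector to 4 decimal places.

result = (-0.1340, 0.7382, 0.3631)

after S1 (triangulate): (0.0714, 0.0650, -0.6143)
after S2 (kf_track): (-0.1340, 0.7382, 0.3631)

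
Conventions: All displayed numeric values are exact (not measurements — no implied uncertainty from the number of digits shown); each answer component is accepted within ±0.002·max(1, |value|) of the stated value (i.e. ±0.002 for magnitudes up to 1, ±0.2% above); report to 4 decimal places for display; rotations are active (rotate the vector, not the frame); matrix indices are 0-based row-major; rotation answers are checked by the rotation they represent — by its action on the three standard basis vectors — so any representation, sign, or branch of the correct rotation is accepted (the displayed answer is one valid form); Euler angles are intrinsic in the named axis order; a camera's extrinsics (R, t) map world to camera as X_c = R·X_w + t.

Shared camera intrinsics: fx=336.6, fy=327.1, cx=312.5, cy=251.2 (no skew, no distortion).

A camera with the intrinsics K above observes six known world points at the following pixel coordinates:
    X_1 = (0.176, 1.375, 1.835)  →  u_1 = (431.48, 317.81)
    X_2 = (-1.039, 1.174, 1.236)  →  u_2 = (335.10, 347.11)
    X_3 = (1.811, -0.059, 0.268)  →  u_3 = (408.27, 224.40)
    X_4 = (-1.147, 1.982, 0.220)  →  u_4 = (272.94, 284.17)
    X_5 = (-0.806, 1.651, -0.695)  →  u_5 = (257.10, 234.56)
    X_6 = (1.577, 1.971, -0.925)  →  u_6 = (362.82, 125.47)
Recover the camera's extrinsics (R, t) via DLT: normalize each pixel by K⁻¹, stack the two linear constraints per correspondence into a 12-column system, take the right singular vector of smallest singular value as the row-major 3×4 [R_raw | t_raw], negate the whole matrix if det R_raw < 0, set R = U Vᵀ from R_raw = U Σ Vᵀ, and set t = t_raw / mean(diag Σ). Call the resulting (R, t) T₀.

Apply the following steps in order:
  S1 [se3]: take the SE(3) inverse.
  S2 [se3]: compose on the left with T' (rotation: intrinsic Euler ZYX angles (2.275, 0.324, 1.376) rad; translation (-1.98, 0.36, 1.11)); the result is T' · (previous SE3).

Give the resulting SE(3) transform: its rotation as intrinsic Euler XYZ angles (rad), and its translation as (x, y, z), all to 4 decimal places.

source (pnp_recover): camera pose = R=[0.7498 -0.0842 0.6563; -0.6263 -0.4102 0.6629; 0.2134 -0.9081 -0.3603], t=(0.3800, 0.3798, 6.4000)
after S1 (invert_se3): R=[0.7498 -0.6263 0.2134; -0.0842 -0.4102 -0.9081; 0.6563 0.6629 -0.3603], t=(-1.4130, 5.9996, 1.8047)
after S2 (compose_se3): R=[0.0338 0.9971 -0.0684; 0.9799 -0.0465 -0.1939; -0.1966 -0.0605 -0.9786], t=(-1.9337, 1.2465, 7.4708)

rotation (euler_xyz) = (2.9459, -0.0685, -1.5369), translation = (-1.9337, 1.2465, 7.4708)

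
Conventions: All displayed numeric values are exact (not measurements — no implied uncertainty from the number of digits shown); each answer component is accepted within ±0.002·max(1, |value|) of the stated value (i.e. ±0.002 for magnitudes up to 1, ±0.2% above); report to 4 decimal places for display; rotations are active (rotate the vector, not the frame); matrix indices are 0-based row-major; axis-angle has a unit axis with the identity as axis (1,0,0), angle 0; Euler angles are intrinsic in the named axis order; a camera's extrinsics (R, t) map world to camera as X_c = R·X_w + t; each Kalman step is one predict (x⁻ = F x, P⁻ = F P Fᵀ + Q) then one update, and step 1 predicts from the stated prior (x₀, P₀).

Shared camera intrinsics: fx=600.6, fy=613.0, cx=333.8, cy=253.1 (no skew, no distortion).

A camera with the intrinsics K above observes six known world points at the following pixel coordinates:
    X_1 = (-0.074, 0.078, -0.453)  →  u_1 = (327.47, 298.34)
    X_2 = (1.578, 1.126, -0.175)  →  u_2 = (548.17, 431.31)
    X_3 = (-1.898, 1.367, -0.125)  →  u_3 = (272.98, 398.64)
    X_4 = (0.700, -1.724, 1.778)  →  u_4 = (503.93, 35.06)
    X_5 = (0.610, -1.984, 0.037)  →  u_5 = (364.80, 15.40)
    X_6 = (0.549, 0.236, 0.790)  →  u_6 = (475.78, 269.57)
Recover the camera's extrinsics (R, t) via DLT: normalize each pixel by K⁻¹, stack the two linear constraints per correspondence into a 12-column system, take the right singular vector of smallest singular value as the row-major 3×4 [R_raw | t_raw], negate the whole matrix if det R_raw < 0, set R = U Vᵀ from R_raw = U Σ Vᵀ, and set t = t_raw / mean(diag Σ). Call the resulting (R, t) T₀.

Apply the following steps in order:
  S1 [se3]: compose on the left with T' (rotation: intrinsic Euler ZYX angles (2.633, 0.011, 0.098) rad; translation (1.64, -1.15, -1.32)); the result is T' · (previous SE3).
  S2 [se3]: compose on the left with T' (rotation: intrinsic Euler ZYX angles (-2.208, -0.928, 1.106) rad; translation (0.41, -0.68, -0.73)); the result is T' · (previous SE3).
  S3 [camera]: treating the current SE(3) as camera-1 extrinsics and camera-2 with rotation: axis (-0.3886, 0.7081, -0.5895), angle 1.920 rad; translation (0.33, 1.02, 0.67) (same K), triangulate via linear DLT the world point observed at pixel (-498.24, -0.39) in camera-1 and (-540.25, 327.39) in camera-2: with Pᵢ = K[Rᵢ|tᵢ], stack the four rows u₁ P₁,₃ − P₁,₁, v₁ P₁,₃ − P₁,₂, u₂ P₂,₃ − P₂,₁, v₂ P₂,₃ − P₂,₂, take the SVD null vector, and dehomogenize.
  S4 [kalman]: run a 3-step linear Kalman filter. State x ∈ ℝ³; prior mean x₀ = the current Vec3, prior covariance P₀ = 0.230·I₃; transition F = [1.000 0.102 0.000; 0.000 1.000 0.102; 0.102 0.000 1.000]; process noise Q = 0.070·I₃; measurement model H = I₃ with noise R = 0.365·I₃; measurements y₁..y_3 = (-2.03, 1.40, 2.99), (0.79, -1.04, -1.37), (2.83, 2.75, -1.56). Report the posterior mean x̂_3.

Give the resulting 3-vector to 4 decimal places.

source (pnp_recover): camera pose = R=[0.6533 0.2461 0.7159; -0.0575 0.9591 -0.2772; -0.7549 0.1399 0.6408], t=(0.3000, 0.1700, 5.3000)
after S1 (compose_se3): R=[-0.5714 -0.6753 -0.4663; 0.2996 -0.7006 0.6476; -0.7640 0.2304 0.6026], t=(1.4973, -0.6704, 3.9676)
after S2 (compose_se3): R=[0.8251 -0.4262 0.3709; -0.2590 0.2982 0.9187; -0.5022 -0.8541 0.1357], t=(-2.6547, 1.6461, 1.1753)
after S3 (triangulate): (0.8989, -1.1992, -1.8245)
after S4 (kf_track): (1.0858, 0.7534, -0.6200)

result = (1.0858, 0.7534, -0.6200)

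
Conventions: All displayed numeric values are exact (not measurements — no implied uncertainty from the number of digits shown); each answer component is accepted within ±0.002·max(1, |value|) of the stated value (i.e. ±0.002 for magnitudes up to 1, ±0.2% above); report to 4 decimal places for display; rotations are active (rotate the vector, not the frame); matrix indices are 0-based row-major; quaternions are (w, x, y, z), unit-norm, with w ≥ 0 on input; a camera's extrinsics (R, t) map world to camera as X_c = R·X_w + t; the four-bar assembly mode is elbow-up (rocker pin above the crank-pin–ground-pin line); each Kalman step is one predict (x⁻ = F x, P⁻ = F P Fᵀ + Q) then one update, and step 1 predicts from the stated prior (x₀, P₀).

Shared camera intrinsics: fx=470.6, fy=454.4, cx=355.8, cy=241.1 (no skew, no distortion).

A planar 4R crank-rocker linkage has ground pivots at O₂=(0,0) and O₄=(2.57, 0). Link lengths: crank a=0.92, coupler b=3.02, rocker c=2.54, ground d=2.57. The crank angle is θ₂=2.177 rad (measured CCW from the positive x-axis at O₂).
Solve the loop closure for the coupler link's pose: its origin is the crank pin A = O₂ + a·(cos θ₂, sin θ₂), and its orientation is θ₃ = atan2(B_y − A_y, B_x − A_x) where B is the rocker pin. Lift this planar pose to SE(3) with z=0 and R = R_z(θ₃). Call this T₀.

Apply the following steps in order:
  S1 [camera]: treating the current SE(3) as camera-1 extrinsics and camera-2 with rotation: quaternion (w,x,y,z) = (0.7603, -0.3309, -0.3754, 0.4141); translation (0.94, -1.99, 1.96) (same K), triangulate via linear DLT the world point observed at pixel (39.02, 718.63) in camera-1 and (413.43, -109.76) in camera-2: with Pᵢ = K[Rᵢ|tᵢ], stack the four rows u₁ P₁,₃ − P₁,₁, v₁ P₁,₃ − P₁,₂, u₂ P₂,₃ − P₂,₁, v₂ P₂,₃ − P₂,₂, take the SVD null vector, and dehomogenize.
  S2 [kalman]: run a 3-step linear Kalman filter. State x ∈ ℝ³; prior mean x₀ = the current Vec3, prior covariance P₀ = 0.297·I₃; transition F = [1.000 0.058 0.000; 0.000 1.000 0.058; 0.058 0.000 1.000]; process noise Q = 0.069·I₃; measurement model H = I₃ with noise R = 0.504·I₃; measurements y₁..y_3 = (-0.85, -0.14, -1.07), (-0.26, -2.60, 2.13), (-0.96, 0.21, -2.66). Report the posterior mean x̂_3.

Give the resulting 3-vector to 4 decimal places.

source (fourbar_fk): coupler pose = R=[0.8241 -0.5665 0.0000; 0.5665 0.8241 0.0000; 0.0000 0.0000 1.0000], t=(-0.5242, 0.7561, 0.0000)
after S1 (triangulate): (0.0350, 0.0432, 0.7722)
after S2 (kf_track): (-0.6111, -0.5826, -0.4162)

result = (-0.6111, -0.5826, -0.4162)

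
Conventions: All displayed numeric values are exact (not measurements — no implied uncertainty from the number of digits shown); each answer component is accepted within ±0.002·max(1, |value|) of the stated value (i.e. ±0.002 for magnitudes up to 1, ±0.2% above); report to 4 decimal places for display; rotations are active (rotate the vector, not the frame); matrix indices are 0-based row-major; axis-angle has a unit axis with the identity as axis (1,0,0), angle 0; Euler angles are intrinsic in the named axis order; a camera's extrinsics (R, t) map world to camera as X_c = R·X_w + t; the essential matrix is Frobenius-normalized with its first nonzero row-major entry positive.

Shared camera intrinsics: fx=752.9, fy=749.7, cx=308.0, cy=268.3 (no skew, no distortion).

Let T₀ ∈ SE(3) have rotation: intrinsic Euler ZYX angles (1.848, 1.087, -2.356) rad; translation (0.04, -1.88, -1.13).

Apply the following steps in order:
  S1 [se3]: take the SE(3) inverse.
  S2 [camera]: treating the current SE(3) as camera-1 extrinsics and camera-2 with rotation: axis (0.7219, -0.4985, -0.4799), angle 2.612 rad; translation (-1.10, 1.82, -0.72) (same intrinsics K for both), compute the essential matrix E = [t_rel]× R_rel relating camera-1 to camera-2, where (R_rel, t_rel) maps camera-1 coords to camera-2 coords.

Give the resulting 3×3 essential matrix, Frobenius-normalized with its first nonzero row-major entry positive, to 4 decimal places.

matrix = [0.3896 -0.5498 0.1369; -0.3688 -0.1403 -0.1844; -0.3503 -0.4186 -0.1988]

after S1 (invert_se3): R=[-0.1273 0.4474 -0.8852; 0.8513 -0.4087 -0.3290; -0.5090 -0.7955 -0.3288], t=(-0.1541, -1.1741, -1.8468)
after S2 (essential): [0.3896 -0.5498 0.1369; -0.3688 -0.1403 -0.1844; -0.3503 -0.4186 -0.1988]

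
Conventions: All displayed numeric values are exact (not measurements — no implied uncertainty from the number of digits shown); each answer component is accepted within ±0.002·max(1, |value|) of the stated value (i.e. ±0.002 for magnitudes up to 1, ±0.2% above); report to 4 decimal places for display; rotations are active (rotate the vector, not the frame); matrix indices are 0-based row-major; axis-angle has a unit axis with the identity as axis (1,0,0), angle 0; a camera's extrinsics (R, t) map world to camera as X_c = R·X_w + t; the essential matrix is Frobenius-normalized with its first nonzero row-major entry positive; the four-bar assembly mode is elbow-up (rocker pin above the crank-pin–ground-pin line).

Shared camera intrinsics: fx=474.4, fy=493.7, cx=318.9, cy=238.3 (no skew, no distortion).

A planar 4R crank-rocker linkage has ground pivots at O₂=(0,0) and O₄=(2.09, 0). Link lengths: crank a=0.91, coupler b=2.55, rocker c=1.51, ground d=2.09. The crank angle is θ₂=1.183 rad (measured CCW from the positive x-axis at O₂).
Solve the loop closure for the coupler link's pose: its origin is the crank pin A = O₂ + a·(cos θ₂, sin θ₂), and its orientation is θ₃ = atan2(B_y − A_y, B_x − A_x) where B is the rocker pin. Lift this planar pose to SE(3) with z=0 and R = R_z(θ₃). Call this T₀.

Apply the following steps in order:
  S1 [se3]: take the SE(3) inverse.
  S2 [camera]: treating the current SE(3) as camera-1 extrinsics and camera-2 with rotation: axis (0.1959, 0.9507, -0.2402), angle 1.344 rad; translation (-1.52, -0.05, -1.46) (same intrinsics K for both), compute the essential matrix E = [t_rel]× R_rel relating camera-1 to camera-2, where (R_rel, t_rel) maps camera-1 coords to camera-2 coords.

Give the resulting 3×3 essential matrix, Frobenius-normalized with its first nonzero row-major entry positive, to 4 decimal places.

matrix = [0.1659 -0.5689 0.1490; 0.5175 0.1187 0.4102; 0.0994 0.4026 0.0678]

source (fourbar_fk): coupler pose = R=[0.9835 -0.1808 0.0000; 0.1808 0.9835 0.0000; 0.0000 0.0000 1.0000], t=(0.3441, 0.8424, 0.0000)
after S1 (invert_se3): R=[0.9835 0.1808 0.0000; -0.1808 0.9835 0.0000; 0.0000 0.0000 1.0000], t=(-0.4908, -0.7663, 0.0000)
after S2 (essential): [0.1659 -0.5689 0.1490; 0.5175 0.1187 0.4102; 0.0994 0.4026 0.0678]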